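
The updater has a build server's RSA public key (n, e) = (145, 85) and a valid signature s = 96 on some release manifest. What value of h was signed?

96

Squares mod 145: s^1≡96, s^2≡81, s^4≡36, s^8≡136, s^16≡81, s^32≡36, s^64≡136
85 = 64 + 16 + 4 + 1, so s^85 ≡ 136·81·36·96 ≡ 96 (mod 145)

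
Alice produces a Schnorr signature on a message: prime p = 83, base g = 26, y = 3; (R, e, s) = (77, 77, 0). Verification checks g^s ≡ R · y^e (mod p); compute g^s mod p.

1

26^0 mod 83 = 1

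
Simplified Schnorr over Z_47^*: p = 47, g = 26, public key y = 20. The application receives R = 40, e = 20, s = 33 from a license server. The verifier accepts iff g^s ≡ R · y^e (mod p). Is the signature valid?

invalid

g^s mod p:
26^2 = 676 ≡ 18
26^4 ≡ 18^2 = 324 ≡ 42
26^8 ≡ 42^2 = 1764 ≡ 25
26^16 ≡ 25^2 = 625 ≡ 14
26^32 ≡ 14^2 = 196 ≡ 8
33 = 32 + 1, so 26^33 ≡ 8·26 ≡ 20 (mod 47)
R · y^e mod p:
20^2 = 400 ≡ 24
20^4 ≡ 24^2 = 576 ≡ 12
20^8 ≡ 12^2 = 144 ≡ 3
20^16 ≡ 3^2 = 9
20 = 16 + 4, so 20^20 ≡ 9·12 ≡ 14 (mod 47)
40·14 = 560 ≡ 43 (mod 47)
20 ≠ 43; the check fails.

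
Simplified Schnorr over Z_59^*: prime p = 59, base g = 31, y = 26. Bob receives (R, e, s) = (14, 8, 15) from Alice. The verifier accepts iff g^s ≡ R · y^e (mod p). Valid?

yes

g^s mod p:
31^15 mod 59 = 38
R · y^e mod p:
26^8 mod 59 = 28
14·28 = 392 ≡ 38 (mod 59)
38 ≡ 38 (mod 59); signature holds.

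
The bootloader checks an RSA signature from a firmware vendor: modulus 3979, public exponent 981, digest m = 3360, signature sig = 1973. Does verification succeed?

fails

sig^2 ≡ 1973^2 = 3892729 ≡ 1267
sig^4 ≡ 1267^2 = 1605289 ≡ 1752
sig^8 ≡ 1752^2 = 3069504 ≡ 1695
sig^16 ≡ 1695^2 = 2873025 ≡ 187
sig^32 ≡ 187^2 = 34969 ≡ 3137
sig^64 ≡ 3137^2 = 9840769 ≡ 702
sig^128 ≡ 702^2 = 492804 ≡ 3387
sig^256 ≡ 3387^2 = 11471769 ≡ 312
sig^512 ≡ 312^2 = 97344 ≡ 1848
981 = 512 + 256 + 128 + 64 + 16 + 4 + 1, so sig^981 ≡ 1848·312·3387·702·187·1752·1973 ≡ 2049 (mod 3979)
The recovered value 2049 does not match the digest 3360.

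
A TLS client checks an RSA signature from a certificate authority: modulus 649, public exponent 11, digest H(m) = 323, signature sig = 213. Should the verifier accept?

Squares mod 649: sig^1≡213, sig^2≡588, sig^4≡476, sig^8≡75
11 = 8 + 2 + 1, so sig^11 ≡ 75·588·213 ≡ 323 (mod 649)
323 = H(m), so the signature checks out.

accept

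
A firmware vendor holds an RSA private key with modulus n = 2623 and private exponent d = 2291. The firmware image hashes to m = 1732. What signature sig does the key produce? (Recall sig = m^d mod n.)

1318

m^2291 mod 2623 = 1318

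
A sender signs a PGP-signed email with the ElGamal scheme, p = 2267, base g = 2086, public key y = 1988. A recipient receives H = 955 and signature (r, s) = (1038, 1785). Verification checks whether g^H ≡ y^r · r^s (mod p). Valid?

no

Left side g^H mod p:
Squares mod 2267: 2086^1≡2086, 2086^2≡1023, 2086^4≡1442, 2086^8≡525, 2086^16≡1318, 2086^32≡602, 2086^64≡1951, 2086^128≡108, 2086^256≡329, 2086^512≡1692
955 = 512 + 256 + 128 + 32 + 16 + 8 + 2 + 1, so 2086^955 ≡ 1692·329·108·602·1318·525·1023·2086 ≡ 954 (mod 2267)
Right side y^r · r^s mod p:
Squares mod 2267: 1988^1≡1988, 1988^2≡763, 1988^4≡1817, 1988^8≡737, 1988^16≡1356, 1988^32≡199, 1988^64≡1062, 1988^128≡1145, 1988^256≡699, 1988^512≡1196, 1988^1024≡2206
1038 = 1024 + 8 + 4 + 2, so 1988^1038 ≡ 2206·737·1817·763 ≡ 1086 (mod 2267)
Squares mod 2267: 1038^1≡1038, 1038^2≡619, 1038^4≡38, 1038^8≡1444, 1038^16≡1763, 1038^32≡112, 1038^64≡1209, 1038^128≡1733, 1038^256≡1781, 1038^512≡428, 1038^1024≡1824
1785 = 1024 + 512 + 128 + 64 + 32 + 16 + 8 + 1, so 1038^1785 ≡ 1824·428·1733·1209·112·1763·1444·1038 ≡ 2132 (mod 2267)
1086·2132 = 2315352 ≡ 745 (mod 2267)
954 ≠ 745, so verification fails.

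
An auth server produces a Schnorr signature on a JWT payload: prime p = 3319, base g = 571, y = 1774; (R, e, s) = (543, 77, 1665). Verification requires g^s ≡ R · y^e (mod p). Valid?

yes

g^s mod p:
571^2 = 326041 ≡ 779
571^4 ≡ 779^2 = 606841 ≡ 2783
571^8 ≡ 2783^2 = 7745089 ≡ 1862
571^16 ≡ 1862^2 = 3467044 ≡ 2008
571^32 ≡ 2008^2 = 4032064 ≡ 2798
571^64 ≡ 2798^2 = 7828804 ≡ 2602
571^128 ≡ 2602^2 = 6770404 ≡ 2963
571^256 ≡ 2963^2 = 8779369 ≡ 614
571^512 ≡ 614^2 = 376996 ≡ 1949
571^1024 ≡ 1949^2 = 3798601 ≡ 1665
1665 = 1024 + 512 + 128 + 1, so 571^1665 ≡ 1665·1949·2963·571 ≡ 2669 (mod 3319)
R · y^e mod p:
1774^2 = 3147076 ≡ 664
1774^4 ≡ 664^2 = 440896 ≡ 2788
1774^8 ≡ 2788^2 = 7772944 ≡ 3165
1774^16 ≡ 3165^2 = 10017225 ≡ 483
1774^32 ≡ 483^2 = 233289 ≡ 959
1774^64 ≡ 959^2 = 919681 ≡ 318
77 = 64 + 8 + 4 + 1, so 1774^77 ≡ 318·3165·2788·1774 ≡ 1533 (mod 3319)
543·1533 = 832419 ≡ 2669 (mod 3319)
2669 ≡ 2669 (mod 3319); signature holds.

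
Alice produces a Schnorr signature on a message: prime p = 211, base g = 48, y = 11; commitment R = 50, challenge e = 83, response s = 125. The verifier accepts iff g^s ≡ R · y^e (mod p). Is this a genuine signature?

forged

g^s mod p:
48^2 = 2304 ≡ 194
48^4 ≡ 194^2 = 37636 ≡ 78
48^8 ≡ 78^2 = 6084 ≡ 176
48^16 ≡ 176^2 = 30976 ≡ 170
48^32 ≡ 170^2 = 28900 ≡ 204
48^64 ≡ 204^2 = 41616 ≡ 49
125 = 64 + 32 + 16 + 8 + 4 + 1, so 48^125 ≡ 49·204·170·176·78·48 ≡ 33 (mod 211)
R · y^e mod p:
11^2 = 121
11^4 ≡ 121^2 = 14641 ≡ 82
11^8 ≡ 82^2 = 6724 ≡ 183
11^16 ≡ 183^2 = 33489 ≡ 151
11^32 ≡ 151^2 = 22801 ≡ 13
11^64 ≡ 13^2 = 169
83 = 64 + 16 + 2 + 1, so 11^83 ≡ 169·151·121·11 ≡ 64 (mod 211)
50·64 = 3200 ≡ 35 (mod 211)
33 ≠ 35; the check fails.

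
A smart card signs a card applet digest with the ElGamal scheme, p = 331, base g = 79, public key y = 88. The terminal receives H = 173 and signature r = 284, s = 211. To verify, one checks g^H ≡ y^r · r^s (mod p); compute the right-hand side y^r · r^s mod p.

169

88^2 = 7744 ≡ 131
88^4 ≡ 131^2 = 17161 ≡ 280
88^8 ≡ 280^2 = 78400 ≡ 284
88^16 ≡ 284^2 = 80656 ≡ 223
88^32 ≡ 223^2 = 49729 ≡ 79
88^64 ≡ 79^2 = 6241 ≡ 283
88^128 ≡ 283^2 = 80089 ≡ 318
88^256 ≡ 318^2 = 101124 ≡ 169
284 = 256 + 16 + 8 + 4, so 88^284 ≡ 169·223·284·280 ≡ 212 (mod 331)
284^2 = 80656 ≡ 223
284^4 ≡ 223^2 = 49729 ≡ 79
284^8 ≡ 79^2 = 6241 ≡ 283
284^16 ≡ 283^2 = 80089 ≡ 318
284^32 ≡ 318^2 = 101124 ≡ 169
284^64 ≡ 169^2 = 28561 ≡ 95
284^128 ≡ 95^2 = 9025 ≡ 88
211 = 128 + 64 + 16 + 2 + 1, so 284^211 ≡ 88·95·318·223·284 ≡ 146 (mod 331)
y^r · r^s ≡ 212·146 = 30952 ≡ 169 (mod 331)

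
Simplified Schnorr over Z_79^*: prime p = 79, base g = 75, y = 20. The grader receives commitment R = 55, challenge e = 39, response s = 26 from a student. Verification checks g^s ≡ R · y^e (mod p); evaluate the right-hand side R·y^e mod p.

20^2 = 400 ≡ 5
20^4 ≡ 5^2 = 25
20^8 ≡ 25^2 = 625 ≡ 72
20^16 ≡ 72^2 = 5184 ≡ 49
20^32 ≡ 49^2 = 2401 ≡ 31
39 = 32 + 4 + 2 + 1, so 20^39 ≡ 31·25·5·20 ≡ 1 (mod 79)
R · y^e ≡ 55·1 = 55 ≡ 55 (mod 79)

55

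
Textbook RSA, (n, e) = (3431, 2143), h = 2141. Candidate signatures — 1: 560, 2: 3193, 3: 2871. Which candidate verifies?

1

Candidate 1: Squares mod 3431: 560^1≡560, 560^2≡1379, 560^4≡867, 560^8≡300, 560^16≡794, 560^32≡2563, 560^64≡2035, 560^128≡8, 560^256≡64, 560^512≡665, 560^1024≡3057, 560^2048≡2636; 2143 = 2048 + 64 + 16 + 8 + 4 + 2 + 1, so 560^2143 ≡ 2636·2035·794·300·867·1379·560 ≡ 2141 (mod 3431)
  → matches h = 2141
Candidate 2: Squares mod 3431: 3193^1≡3193, 3193^2≡1748, 3193^4≡1914, 3193^8≡2519, 3193^16≡1442, 3193^32≡178, 3193^64≡805, 3193^128≡2997, 3193^256≡3082, 3193^512≡1716, 3193^1024≡858, 3193^2048≡1930; 2143 = 2048 + 64 + 16 + 8 + 4 + 2 + 1, so 3193^2143 ≡ 1930·805·1442·2519·1914·1748·3193 ≡ 530 (mod 3431)
Candidate 3: Squares mod 3431: 2871^1≡2871, 2871^2≡1379, 2871^4≡867, 2871^8≡300, 2871^16≡794, 2871^32≡2563, 2871^64≡2035, 2871^128≡8, 2871^256≡64, 2871^512≡665, 2871^1024≡3057, 2871^2048≡2636; 2143 = 2048 + 64 + 16 + 8 + 4 + 2 + 1, so 2871^2143 ≡ 2636·2035·794·300·867·1379·2871 ≡ 1290 (mod 3431)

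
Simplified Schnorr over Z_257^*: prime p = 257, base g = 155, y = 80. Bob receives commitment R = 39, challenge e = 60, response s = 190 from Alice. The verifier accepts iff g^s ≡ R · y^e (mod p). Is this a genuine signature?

g^s mod p:
155^2 = 24025 ≡ 124
155^4 ≡ 124^2 = 15376 ≡ 213
155^8 ≡ 213^2 = 45369 ≡ 137
155^16 ≡ 137^2 = 18769 ≡ 8
155^32 ≡ 8^2 = 64
155^64 ≡ 64^2 = 4096 ≡ 241
155^128 ≡ 241^2 = 58081 ≡ 256
190 = 128 + 32 + 16 + 8 + 4 + 2, so 155^190 ≡ 256·64·8·137·213·124 ≡ 25 (mod 257)
R · y^e mod p:
80^2 = 6400 ≡ 232
80^4 ≡ 232^2 = 53824 ≡ 111
80^8 ≡ 111^2 = 12321 ≡ 242
80^16 ≡ 242^2 = 58564 ≡ 225
80^32 ≡ 225^2 = 50625 ≡ 253
60 = 32 + 16 + 8 + 4, so 80^60 ≡ 253·225·242·111 ≡ 190 (mod 257)
39·190 = 7410 ≡ 214 (mod 257)
25 ≠ 214; the check fails.

forged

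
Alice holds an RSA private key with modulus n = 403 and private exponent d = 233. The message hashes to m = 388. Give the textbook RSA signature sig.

345

Squares mod 403: m^1≡388, m^2≡225, m^4≡250, m^8≡35, m^16≡16, m^32≡256, m^64≡250, m^128≡35
233 = 128 + 64 + 32 + 8 + 1, so m^233 ≡ 35·250·256·35·388 ≡ 345 (mod 403)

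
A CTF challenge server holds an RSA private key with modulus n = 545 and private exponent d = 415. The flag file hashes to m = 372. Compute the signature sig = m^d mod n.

263

m^2 ≡ 372^2 = 138384 ≡ 499
m^4 ≡ 499^2 = 249001 ≡ 481
m^8 ≡ 481^2 = 231361 ≡ 281
m^16 ≡ 281^2 = 78961 ≡ 481
m^32 ≡ 481^2 = 231361 ≡ 281
m^64 ≡ 281^2 = 78961 ≡ 481
m^128 ≡ 481^2 = 231361 ≡ 281
m^256 ≡ 281^2 = 78961 ≡ 481
415 = 256 + 128 + 16 + 8 + 4 + 2 + 1, so m^415 ≡ 481·281·481·281·481·499·372 ≡ 263 (mod 545)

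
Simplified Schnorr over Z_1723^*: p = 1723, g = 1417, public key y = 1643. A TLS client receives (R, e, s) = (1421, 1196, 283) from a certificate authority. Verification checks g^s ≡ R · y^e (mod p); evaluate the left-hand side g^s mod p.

1614

1417^2 = 2007889 ≡ 594
1417^4 ≡ 594^2 = 352836 ≡ 1344
1417^8 ≡ 1344^2 = 1806336 ≡ 632
1417^16 ≡ 632^2 = 399424 ≡ 1411
1417^32 ≡ 1411^2 = 1990921 ≡ 856
1417^64 ≡ 856^2 = 732736 ≡ 461
1417^128 ≡ 461^2 = 212521 ≡ 592
1417^256 ≡ 592^2 = 350464 ≡ 695
283 = 256 + 16 + 8 + 2 + 1, so 1417^283 ≡ 695·1411·632·594·1417 ≡ 1614 (mod 1723)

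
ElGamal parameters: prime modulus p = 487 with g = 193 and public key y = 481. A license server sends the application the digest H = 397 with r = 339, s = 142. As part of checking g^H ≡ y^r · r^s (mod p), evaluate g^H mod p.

33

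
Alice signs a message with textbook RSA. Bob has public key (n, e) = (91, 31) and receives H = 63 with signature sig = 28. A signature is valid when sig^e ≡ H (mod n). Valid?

yes

sig^31 mod 91 = 63
63 = H, so the signature checks out.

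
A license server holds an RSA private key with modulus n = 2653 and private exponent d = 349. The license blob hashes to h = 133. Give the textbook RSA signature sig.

h^2 ≡ 133^2 = 17689 ≡ 1771
h^4 ≡ 1771^2 = 3136441 ≡ 595
h^8 ≡ 595^2 = 354025 ≡ 1176
h^16 ≡ 1176^2 = 1382976 ≡ 763
h^32 ≡ 763^2 = 582169 ≡ 1162
h^64 ≡ 1162^2 = 1350244 ≡ 2520
h^128 ≡ 2520^2 = 6350400 ≡ 1771
h^256 ≡ 1771^2 = 3136441 ≡ 595
349 = 256 + 64 + 16 + 8 + 4 + 1, so h^349 ≡ 595·2520·763·1176·595·133 ≡ 826 (mod 2653)

826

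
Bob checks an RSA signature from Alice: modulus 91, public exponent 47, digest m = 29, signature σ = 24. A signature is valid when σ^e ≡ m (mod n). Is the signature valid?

invalid

σ^2 ≡ 24^2 = 576 ≡ 30
σ^4 ≡ 30^2 = 900 ≡ 81
σ^8 ≡ 81^2 = 6561 ≡ 9
σ^16 ≡ 9^2 = 81
σ^32 ≡ 81^2 = 6561 ≡ 9
47 = 32 + 8 + 4 + 2 + 1, so σ^47 ≡ 9·9·81·30·24 ≡ 19 (mod 91)
The recovered value 19 does not match the digest 29.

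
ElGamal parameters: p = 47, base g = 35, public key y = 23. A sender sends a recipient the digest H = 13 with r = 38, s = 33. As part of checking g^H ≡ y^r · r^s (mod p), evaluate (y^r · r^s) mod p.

23^2 = 529 ≡ 12
23^4 ≡ 12^2 = 144 ≡ 3
23^8 ≡ 3^2 = 9
23^16 ≡ 9^2 = 81 ≡ 34
23^32 ≡ 34^2 = 1156 ≡ 28
38 = 32 + 4 + 2, so 23^38 ≡ 28·3·12 ≡ 21 (mod 47)
38^2 = 1444 ≡ 34
38^4 ≡ 34^2 = 1156 ≡ 28
38^8 ≡ 28^2 = 784 ≡ 32
38^16 ≡ 32^2 = 1024 ≡ 37
38^32 ≡ 37^2 = 1369 ≡ 6
33 = 32 + 1, so 38^33 ≡ 6·38 ≡ 40 (mod 47)
y^r · r^s ≡ 21·40 = 840 ≡ 41 (mod 47)

41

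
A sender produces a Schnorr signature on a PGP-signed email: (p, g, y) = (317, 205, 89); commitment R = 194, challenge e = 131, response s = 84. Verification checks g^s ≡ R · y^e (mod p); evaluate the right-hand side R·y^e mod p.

Squares mod 317: 89^1≡89, 89^2≡313, 89^4≡16, 89^8≡256, 89^16≡234, 89^32≡232, 89^64≡251, 89^128≡235
131 = 128 + 2 + 1, so 89^131 ≡ 235·313·89 ≡ 28 (mod 317)
R · y^e ≡ 194·28 = 5432 ≡ 43 (mod 317)

43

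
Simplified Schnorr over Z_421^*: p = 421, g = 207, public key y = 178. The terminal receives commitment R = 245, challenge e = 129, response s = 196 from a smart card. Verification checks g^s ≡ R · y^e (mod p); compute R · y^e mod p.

178^129 mod 421 = 36
R · y^e ≡ 245·36 = 8820 ≡ 400 (mod 421)

400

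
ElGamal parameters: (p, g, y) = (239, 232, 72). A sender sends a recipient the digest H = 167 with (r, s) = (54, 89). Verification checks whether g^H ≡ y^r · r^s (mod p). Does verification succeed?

Left side g^H mod p:
232^2 = 53824 ≡ 49
232^4 ≡ 49^2 = 2401 ≡ 11
232^8 ≡ 11^2 = 121
232^16 ≡ 121^2 = 14641 ≡ 62
232^32 ≡ 62^2 = 3844 ≡ 20
232^64 ≡ 20^2 = 400 ≡ 161
232^128 ≡ 161^2 = 25921 ≡ 109
167 = 128 + 32 + 4 + 2 + 1, so 232^167 ≡ 109·20·11·49·232 ≡ 45 (mod 239)
Right side y^r · r^s mod p:
72^2 = 5184 ≡ 165
72^4 ≡ 165^2 = 27225 ≡ 218
72^8 ≡ 218^2 = 47524 ≡ 202
72^16 ≡ 202^2 = 40804 ≡ 174
72^32 ≡ 174^2 = 30276 ≡ 162
54 = 32 + 16 + 4 + 2, so 72^54 ≡ 162·174·218·165 ≡ 232 (mod 239)
54^2 = 2916 ≡ 48
54^4 ≡ 48^2 = 2304 ≡ 153
54^8 ≡ 153^2 = 23409 ≡ 226
54^16 ≡ 226^2 = 51076 ≡ 169
54^32 ≡ 169^2 = 28561 ≡ 120
54^64 ≡ 120^2 = 14400 ≡ 60
89 = 64 + 16 + 8 + 1, so 54^89 ≡ 60·169·226·54 ≡ 96 (mod 239)
232·96 = 22272 ≡ 45 (mod 239)
45 ≡ 45 (mod 239), so the signature is genuine.

passes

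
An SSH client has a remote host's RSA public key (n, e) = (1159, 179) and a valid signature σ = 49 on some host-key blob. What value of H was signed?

615

σ^2 ≡ 49^2 = 2401 ≡ 83
σ^4 ≡ 83^2 = 6889 ≡ 1094
σ^8 ≡ 1094^2 = 1196836 ≡ 748
σ^16 ≡ 748^2 = 559504 ≡ 866
σ^32 ≡ 866^2 = 749956 ≡ 83
σ^64 ≡ 83^2 = 6889 ≡ 1094
σ^128 ≡ 1094^2 = 1196836 ≡ 748
179 = 128 + 32 + 16 + 2 + 1, so σ^179 ≡ 748·83·866·83·49 ≡ 615 (mod 1159)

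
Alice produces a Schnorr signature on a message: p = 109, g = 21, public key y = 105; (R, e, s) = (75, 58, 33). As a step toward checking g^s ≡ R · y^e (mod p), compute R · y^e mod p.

16

105^2 = 11025 ≡ 16
105^4 ≡ 16^2 = 256 ≡ 38
105^8 ≡ 38^2 = 1444 ≡ 27
105^16 ≡ 27^2 = 729 ≡ 75
105^32 ≡ 75^2 = 5625 ≡ 66
58 = 32 + 16 + 8 + 2, so 105^58 ≡ 66·75·27·16 ≡ 38 (mod 109)
R · y^e ≡ 75·38 = 2850 ≡ 16 (mod 109)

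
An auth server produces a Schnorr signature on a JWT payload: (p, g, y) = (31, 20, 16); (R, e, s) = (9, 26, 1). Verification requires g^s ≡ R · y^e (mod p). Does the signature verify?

verifies

g^s mod p:
20^1 mod 31 = 20
R · y^e mod p:
16^2 = 256 ≡ 8
16^4 ≡ 8^2 = 64 ≡ 2
16^8 ≡ 2^2 = 4
16^16 ≡ 4^2 = 16
26 = 16 + 8 + 2, so 16^26 ≡ 16·4·8 ≡ 16 (mod 31)
9·16 = 144 ≡ 20 (mod 31)
20 ≡ 20 (mod 31); signature holds.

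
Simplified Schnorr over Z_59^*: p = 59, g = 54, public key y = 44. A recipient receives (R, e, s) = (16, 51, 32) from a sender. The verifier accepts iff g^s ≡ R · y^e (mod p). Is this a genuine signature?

forged

g^s mod p:
54^2 = 2916 ≡ 25
54^4 ≡ 25^2 = 625 ≡ 35
54^8 ≡ 35^2 = 1225 ≡ 45
54^16 ≡ 45^2 = 2025 ≡ 19
54^32 ≡ 19^2 = 361 ≡ 7
R · y^e mod p:
44^2 = 1936 ≡ 48
44^4 ≡ 48^2 = 2304 ≡ 3
44^8 ≡ 3^2 = 9
44^16 ≡ 9^2 = 81 ≡ 22
44^32 ≡ 22^2 = 484 ≡ 12
51 = 32 + 16 + 2 + 1, so 44^51 ≡ 12·22·48·44 ≡ 18 (mod 59)
16·18 = 288 ≡ 52 (mod 59)
7 ≠ 52; the check fails.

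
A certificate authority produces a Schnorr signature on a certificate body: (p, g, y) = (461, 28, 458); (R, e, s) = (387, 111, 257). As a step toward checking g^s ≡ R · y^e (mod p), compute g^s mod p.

Squares mod 461: 28^1≡28, 28^2≡323, 28^4≡143, 28^8≡165, 28^16≡26, 28^32≡215, 28^64≡125, 28^128≡412, 28^256≡96
257 = 256 + 1, so 28^257 ≡ 96·28 ≡ 383 (mod 461)

383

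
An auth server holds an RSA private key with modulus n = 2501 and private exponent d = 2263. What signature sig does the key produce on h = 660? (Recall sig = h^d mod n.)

Squares mod 2501: h^1≡660, h^2≡426, h^4≡1404, h^8≡428, h^16≡611, h^32≡672, h^64≡1404, h^128≡428, h^256≡611, h^512≡672, h^1024≡1404, h^2048≡428
2263 = 2048 + 128 + 64 + 16 + 4 + 2 + 1, so h^2263 ≡ 428·428·1404·611·1404·426·660 ≡ 1048 (mod 2501)

1048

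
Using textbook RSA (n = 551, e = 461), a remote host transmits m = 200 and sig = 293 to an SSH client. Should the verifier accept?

Squares mod 551: sig^1≡293, sig^2≡444, sig^4≡429, sig^8≡7, sig^16≡49, sig^32≡197, sig^64≡239, sig^128≡368, sig^256≡429
461 = 256 + 128 + 64 + 8 + 4 + 1, so sig^461 ≡ 429·368·239·7·429·293 ≡ 164 (mod 551)
The recovered value 164 does not match the digest 200.

reject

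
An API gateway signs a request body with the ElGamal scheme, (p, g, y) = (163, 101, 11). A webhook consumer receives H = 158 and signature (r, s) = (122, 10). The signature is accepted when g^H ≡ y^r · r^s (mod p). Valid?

yes

Left side g^H mod p:
101^2 = 10201 ≡ 95
101^4 ≡ 95^2 = 9025 ≡ 60
101^8 ≡ 60^2 = 3600 ≡ 14
101^16 ≡ 14^2 = 196 ≡ 33
101^32 ≡ 33^2 = 1089 ≡ 111
101^64 ≡ 111^2 = 12321 ≡ 96
101^128 ≡ 96^2 = 9216 ≡ 88
158 = 128 + 16 + 8 + 4 + 2, so 101^158 ≡ 88·33·14·60·95 ≡ 144 (mod 163)
Right side y^r · r^s mod p:
11^2 = 121
11^4 ≡ 121^2 = 14641 ≡ 134
11^8 ≡ 134^2 = 17956 ≡ 26
11^16 ≡ 26^2 = 676 ≡ 24
11^32 ≡ 24^2 = 576 ≡ 87
11^64 ≡ 87^2 = 7569 ≡ 71
122 = 64 + 32 + 16 + 8 + 2, so 11^122 ≡ 71·87·24·26·121 ≡ 57 (mod 163)
122^2 = 14884 ≡ 51
122^4 ≡ 51^2 = 2601 ≡ 156
122^8 ≡ 156^2 = 24336 ≡ 49
10 = 8 + 2, so 122^10 ≡ 49·51 ≡ 54 (mod 163)
57·54 = 3078 ≡ 144 (mod 163)
144 ≡ 144 (mod 163), so the signature is genuine.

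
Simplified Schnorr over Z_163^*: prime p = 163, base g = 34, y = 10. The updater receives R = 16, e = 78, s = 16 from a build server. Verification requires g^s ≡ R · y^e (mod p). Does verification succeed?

g^s mod p:
Squares mod 163: 34^1≡34, 34^2≡15, 34^4≡62, 34^8≡95, 34^16≡60
34^16 ≡ 60 (mod 163)
R · y^e mod p:
Squares mod 163: 10^1≡10, 10^2≡100, 10^4≡57, 10^8≡152, 10^16≡121, 10^32≡134, 10^64≡26
78 = 64 + 8 + 4 + 2, so 10^78 ≡ 26·152·57·100 ≡ 126 (mod 163)
16·126 = 2016 ≡ 60 (mod 163)
60 ≡ 60 (mod 163); signature holds.

passes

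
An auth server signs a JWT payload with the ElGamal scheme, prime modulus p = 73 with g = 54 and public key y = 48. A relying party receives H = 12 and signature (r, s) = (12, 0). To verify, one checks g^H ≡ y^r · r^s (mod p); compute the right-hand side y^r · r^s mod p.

48^2 = 2304 ≡ 41
48^4 ≡ 41^2 = 1681 ≡ 2
48^8 ≡ 2^2 = 4
12 = 8 + 4, so 48^12 ≡ 4·2 ≡ 8 (mod 73)
12^0 mod 73 = 1
y^r · r^s ≡ 8·1 = 8 ≡ 8 (mod 73)

8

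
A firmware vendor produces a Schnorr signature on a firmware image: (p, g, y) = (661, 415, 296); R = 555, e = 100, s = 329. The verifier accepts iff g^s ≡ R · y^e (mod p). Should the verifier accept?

g^s mod p:
415^2 = 172225 ≡ 365
415^4 ≡ 365^2 = 133225 ≡ 364
415^8 ≡ 364^2 = 132496 ≡ 296
415^16 ≡ 296^2 = 87616 ≡ 364
415^32 ≡ 364^2 = 132496 ≡ 296
415^64 ≡ 296^2 = 87616 ≡ 364
415^128 ≡ 364^2 = 132496 ≡ 296
415^256 ≡ 296^2 = 87616 ≡ 364
329 = 256 + 64 + 8 + 1, so 415^329 ≡ 364·364·296·415 ≡ 352 (mod 661)
R · y^e mod p:
296^2 = 87616 ≡ 364
296^4 ≡ 364^2 = 132496 ≡ 296
296^8 ≡ 296^2 = 87616 ≡ 364
296^16 ≡ 364^2 = 132496 ≡ 296
296^32 ≡ 296^2 = 87616 ≡ 364
296^64 ≡ 364^2 = 132496 ≡ 296
100 = 64 + 32 + 4, so 296^100 ≡ 296·364·296 ≡ 296 (mod 661)
555·296 = 164280 ≡ 352 (mod 661)
352 ≡ 352 (mod 661); signature holds.

accept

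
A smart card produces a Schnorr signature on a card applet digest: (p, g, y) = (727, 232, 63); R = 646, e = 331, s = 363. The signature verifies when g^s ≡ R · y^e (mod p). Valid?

g^s mod p:
232^2 = 53824 ≡ 26
232^4 ≡ 26^2 = 676
232^8 ≡ 676^2 = 456976 ≡ 420
232^16 ≡ 420^2 = 176400 ≡ 466
232^32 ≡ 466^2 = 217156 ≡ 510
232^64 ≡ 510^2 = 260100 ≡ 561
232^128 ≡ 561^2 = 314721 ≡ 657
232^256 ≡ 657^2 = 431649 ≡ 538
363 = 256 + 64 + 32 + 8 + 2 + 1, so 232^363 ≡ 538·561·510·420·26·232 ≡ 726 (mod 727)
R · y^e mod p:
63^2 = 3969 ≡ 334
63^4 ≡ 334^2 = 111556 ≡ 325
63^8 ≡ 325^2 = 105625 ≡ 210
63^16 ≡ 210^2 = 44100 ≡ 480
63^32 ≡ 480^2 = 230400 ≡ 668
63^64 ≡ 668^2 = 446224 ≡ 573
63^128 ≡ 573^2 = 328329 ≡ 452
63^256 ≡ 452^2 = 204304 ≡ 17
331 = 256 + 64 + 8 + 2 + 1, so 63^331 ≡ 17·573·210·334·63 ≡ 345 (mod 727)
646·345 = 222870 ≡ 408 (mod 727)
726 ≠ 408; the check fails.

no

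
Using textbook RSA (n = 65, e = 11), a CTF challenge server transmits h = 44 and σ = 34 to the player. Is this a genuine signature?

genuine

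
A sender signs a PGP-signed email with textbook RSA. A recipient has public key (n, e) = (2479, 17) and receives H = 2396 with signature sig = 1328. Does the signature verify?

does not verify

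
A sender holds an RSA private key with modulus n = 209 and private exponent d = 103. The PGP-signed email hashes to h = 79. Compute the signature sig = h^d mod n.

52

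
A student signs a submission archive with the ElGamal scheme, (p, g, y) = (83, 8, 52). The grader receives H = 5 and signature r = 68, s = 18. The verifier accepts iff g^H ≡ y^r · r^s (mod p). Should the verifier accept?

Left side g^H mod p:
Squares mod 83: 8^1≡8, 8^2≡64, 8^4≡29
5 = 4 + 1, so 8^5 ≡ 29·8 ≡ 66 (mod 83)
Right side y^r · r^s mod p:
Squares mod 83: 52^1≡52, 52^2≡48, 52^4≡63, 52^8≡68, 52^16≡59, 52^32≡78, 52^64≡25
68 = 64 + 4, so 52^68 ≡ 25·63 ≡ 81 (mod 83)
Squares mod 83: 68^1≡68, 68^2≡59, 68^4≡78, 68^8≡25, 68^16≡44
18 = 16 + 2, so 68^18 ≡ 44·59 ≡ 23 (mod 83)
81·23 = 1863 ≡ 37 (mod 83)
66 ≠ 37, so verification fails.

reject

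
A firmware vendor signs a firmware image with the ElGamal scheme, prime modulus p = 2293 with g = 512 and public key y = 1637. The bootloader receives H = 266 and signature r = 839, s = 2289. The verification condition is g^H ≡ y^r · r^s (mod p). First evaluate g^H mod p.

512^2 = 262144 ≡ 742
512^4 ≡ 742^2 = 550564 ≡ 244
512^8 ≡ 244^2 = 59536 ≡ 2211
512^16 ≡ 2211^2 = 4888521 ≡ 2138
512^32 ≡ 2138^2 = 4571044 ≡ 1095
512^64 ≡ 1095^2 = 1199025 ≡ 2079
512^128 ≡ 2079^2 = 4322241 ≡ 2229
512^256 ≡ 2229^2 = 4968441 ≡ 1803
266 = 256 + 8 + 2, so 512^266 ≡ 1803·2211·742 ≡ 2267 (mod 2293)

2267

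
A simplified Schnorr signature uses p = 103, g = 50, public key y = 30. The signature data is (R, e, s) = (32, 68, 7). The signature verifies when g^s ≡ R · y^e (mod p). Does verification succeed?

g^s mod p:
Squares mod 103: 50^1≡50, 50^2≡28, 50^4≡63
7 = 4 + 2 + 1, so 50^7 ≡ 63·28·50 ≡ 32 (mod 103)
R · y^e mod p:
Squares mod 103: 30^1≡30, 30^2≡76, 30^4≡8, 30^8≡64, 30^16≡79, 30^32≡61, 30^64≡13
68 = 64 + 4, so 30^68 ≡ 13·8 ≡ 1 (mod 103)
32·1 = 32 ≡ 32 (mod 103)
32 ≡ 32 (mod 103); signature holds.

passes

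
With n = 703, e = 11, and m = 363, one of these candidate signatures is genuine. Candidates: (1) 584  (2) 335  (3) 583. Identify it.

3

Candidate 1: Squares mod 703: 584^1≡584, 584^2≡101, 584^4≡359, 584^8≡232; 11 = 8 + 2 + 1, so 584^11 ≡ 232·101·584 ≡ 393 (mod 703)
Candidate 2: Squares mod 703: 335^1≡335, 335^2≡448, 335^4≡349, 335^8≡182; 11 = 8 + 2 + 1, so 335^11 ≡ 182·448·335 ≡ 198 (mod 703)
Candidate 3: Squares mod 703: 583^1≡583, 583^2≡340, 583^4≡308, 583^8≡662; 11 = 8 + 2 + 1, so 583^11 ≡ 662·340·583 ≡ 363 (mod 703)
  → matches m = 363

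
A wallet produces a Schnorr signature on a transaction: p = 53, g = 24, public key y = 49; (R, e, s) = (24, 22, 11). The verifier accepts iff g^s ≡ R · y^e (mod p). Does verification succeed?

passes

g^s mod p:
24^2 = 576 ≡ 46
24^4 ≡ 46^2 = 2116 ≡ 49
24^8 ≡ 49^2 = 2401 ≡ 16
11 = 8 + 2 + 1, so 24^11 ≡ 16·46·24 ≡ 15 (mod 53)
R · y^e mod p:
49^2 = 2401 ≡ 16
49^4 ≡ 16^2 = 256 ≡ 44
49^8 ≡ 44^2 = 1936 ≡ 28
49^16 ≡ 28^2 = 784 ≡ 42
22 = 16 + 4 + 2, so 49^22 ≡ 42·44·16 ≡ 47 (mod 53)
24·47 = 1128 ≡ 15 (mod 53)
15 ≡ 15 (mod 53); signature holds.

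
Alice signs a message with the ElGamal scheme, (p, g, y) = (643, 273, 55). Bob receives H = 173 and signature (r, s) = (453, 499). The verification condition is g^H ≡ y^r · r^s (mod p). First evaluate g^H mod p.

273^2 = 74529 ≡ 584
273^4 ≡ 584^2 = 341056 ≡ 266
273^8 ≡ 266^2 = 70756 ≡ 26
273^16 ≡ 26^2 = 676 ≡ 33
273^32 ≡ 33^2 = 1089 ≡ 446
273^64 ≡ 446^2 = 198916 ≡ 229
273^128 ≡ 229^2 = 52441 ≡ 358
173 = 128 + 32 + 8 + 4 + 1, so 273^173 ≡ 358·446·26·266·273 ≡ 513 (mod 643)

513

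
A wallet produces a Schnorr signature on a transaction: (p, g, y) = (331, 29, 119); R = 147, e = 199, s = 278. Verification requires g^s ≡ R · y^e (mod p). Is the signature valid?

g^s mod p:
29^2 = 841 ≡ 179
29^4 ≡ 179^2 = 32041 ≡ 265
29^8 ≡ 265^2 = 70225 ≡ 53
29^16 ≡ 53^2 = 2809 ≡ 161
29^32 ≡ 161^2 = 25921 ≡ 103
29^64 ≡ 103^2 = 10609 ≡ 17
29^128 ≡ 17^2 = 289
29^256 ≡ 289^2 = 83521 ≡ 109
278 = 256 + 16 + 4 + 2, so 29^278 ≡ 109·161·265·179 ≡ 281 (mod 331)
R · y^e mod p:
119^2 = 14161 ≡ 259
119^4 ≡ 259^2 = 67081 ≡ 219
119^8 ≡ 219^2 = 47961 ≡ 297
119^16 ≡ 297^2 = 88209 ≡ 163
119^32 ≡ 163^2 = 26569 ≡ 89
119^64 ≡ 89^2 = 7921 ≡ 308
119^128 ≡ 308^2 = 94864 ≡ 198
199 = 128 + 64 + 4 + 2 + 1, so 119^199 ≡ 198·308·219·259·119 ≡ 119 (mod 331)
147·119 = 17493 ≡ 281 (mod 331)
281 ≡ 281 (mod 331); signature holds.

valid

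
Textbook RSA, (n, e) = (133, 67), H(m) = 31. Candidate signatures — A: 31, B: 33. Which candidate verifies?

A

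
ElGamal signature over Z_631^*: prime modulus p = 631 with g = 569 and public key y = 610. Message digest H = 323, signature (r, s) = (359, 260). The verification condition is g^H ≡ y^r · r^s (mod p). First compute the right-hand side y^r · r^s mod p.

489

610^2 = 372100 ≡ 441
610^4 ≡ 441^2 = 194481 ≡ 133
610^8 ≡ 133^2 = 17689 ≡ 21
610^16 ≡ 21^2 = 441
610^32 ≡ 441^2 = 194481 ≡ 133
610^64 ≡ 133^2 = 17689 ≡ 21
610^128 ≡ 21^2 = 441
610^256 ≡ 441^2 = 194481 ≡ 133
359 = 256 + 64 + 32 + 4 + 2 + 1, so 610^359 ≡ 133·21·133·133·441·610 ≡ 190 (mod 631)
359^2 = 128881 ≡ 157
359^4 ≡ 157^2 = 24649 ≡ 40
359^8 ≡ 40^2 = 1600 ≡ 338
359^16 ≡ 338^2 = 114244 ≡ 33
359^32 ≡ 33^2 = 1089 ≡ 458
359^64 ≡ 458^2 = 209764 ≡ 272
359^128 ≡ 272^2 = 73984 ≡ 157
359^256 ≡ 157^2 = 24649 ≡ 40
260 = 256 + 4, so 359^260 ≡ 40·40 ≡ 338 (mod 631)
y^r · r^s ≡ 190·338 = 64220 ≡ 489 (mod 631)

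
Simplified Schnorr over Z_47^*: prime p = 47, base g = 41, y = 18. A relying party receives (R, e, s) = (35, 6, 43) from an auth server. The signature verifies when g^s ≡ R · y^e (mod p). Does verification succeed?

g^s mod p:
41^2 = 1681 ≡ 36
41^4 ≡ 36^2 = 1296 ≡ 27
41^8 ≡ 27^2 = 729 ≡ 24
41^16 ≡ 24^2 = 576 ≡ 12
41^32 ≡ 12^2 = 144 ≡ 3
43 = 32 + 8 + 2 + 1, so 41^43 ≡ 3·24·36·41 ≡ 5 (mod 47)
R · y^e mod p:
18^2 = 324 ≡ 42
18^4 ≡ 42^2 = 1764 ≡ 25
6 = 4 + 2, so 18^6 ≡ 25·42 ≡ 16 (mod 47)
35·16 = 560 ≡ 43 (mod 47)
5 ≠ 43; the check fails.

fails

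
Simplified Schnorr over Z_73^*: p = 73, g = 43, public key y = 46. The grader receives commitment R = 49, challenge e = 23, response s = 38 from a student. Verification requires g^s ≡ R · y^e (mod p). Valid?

g^s mod p:
43^2 = 1849 ≡ 24
43^4 ≡ 24^2 = 576 ≡ 65
43^8 ≡ 65^2 = 4225 ≡ 64
43^16 ≡ 64^2 = 4096 ≡ 8
43^32 ≡ 8^2 = 64
38 = 32 + 4 + 2, so 43^38 ≡ 64·65·24 ≡ 49 (mod 73)
R · y^e mod p:
46^2 = 2116 ≡ 72
46^4 ≡ 72^2 = 5184 ≡ 1
46^8 ≡ 1^2 = 1
46^16 ≡ 1^2 = 1
23 = 16 + 4 + 2 + 1, so 46^23 ≡ 1·1·72·46 ≡ 27 (mod 73)
49·27 = 1323 ≡ 9 (mod 73)
49 ≠ 9; the check fails.

no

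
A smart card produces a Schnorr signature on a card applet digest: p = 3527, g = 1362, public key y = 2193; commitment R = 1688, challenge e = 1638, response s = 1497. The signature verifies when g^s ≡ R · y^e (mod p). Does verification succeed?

passes

g^s mod p:
1362^1497 mod 3527 = 2235
R · y^e mod p:
2193^1638 mod 3527 = 1512
1688·1512 = 2552256 ≡ 2235 (mod 3527)
2235 ≡ 2235 (mod 3527); signature holds.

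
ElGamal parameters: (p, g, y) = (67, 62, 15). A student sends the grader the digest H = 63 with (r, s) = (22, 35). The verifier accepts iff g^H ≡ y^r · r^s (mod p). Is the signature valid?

Left side g^H mod p:
62^63 mod 67 = 15
Right side y^r · r^s mod p:
15^22 mod 67 = 1
22^35 mod 67 = 15
1·15 = 15 ≡ 15 (mod 67)
15 ≡ 15 (mod 67), so the signature is genuine.

valid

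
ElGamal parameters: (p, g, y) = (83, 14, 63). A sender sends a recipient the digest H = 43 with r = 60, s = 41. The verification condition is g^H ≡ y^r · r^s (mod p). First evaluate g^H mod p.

14^2 = 196 ≡ 30
14^4 ≡ 30^2 = 900 ≡ 70
14^8 ≡ 70^2 = 4900 ≡ 3
14^16 ≡ 3^2 = 9
14^32 ≡ 9^2 = 81
43 = 32 + 8 + 2 + 1, so 14^43 ≡ 81·3·30·14 ≡ 53 (mod 83)

53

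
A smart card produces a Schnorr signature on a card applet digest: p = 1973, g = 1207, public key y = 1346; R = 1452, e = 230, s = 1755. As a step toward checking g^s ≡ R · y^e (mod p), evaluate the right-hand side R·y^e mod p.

1346^2 = 1811716 ≡ 502
1346^4 ≡ 502^2 = 252004 ≡ 1433
1346^8 ≡ 1433^2 = 2053489 ≡ 1569
1346^16 ≡ 1569^2 = 2461761 ≡ 1430
1346^32 ≡ 1430^2 = 2044900 ≡ 872
1346^64 ≡ 872^2 = 760384 ≡ 779
1346^128 ≡ 779^2 = 606841 ≡ 1130
230 = 128 + 64 + 32 + 4 + 2, so 1346^230 ≡ 1130·779·872·1433·502 ≡ 1804 (mod 1973)
R · y^e ≡ 1452·1804 = 2619408 ≡ 1237 (mod 1973)

1237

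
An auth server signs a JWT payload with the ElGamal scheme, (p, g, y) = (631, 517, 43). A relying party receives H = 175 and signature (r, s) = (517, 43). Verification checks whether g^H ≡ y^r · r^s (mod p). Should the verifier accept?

Left side g^H mod p:
517^2 = 267289 ≡ 376
517^4 ≡ 376^2 = 141376 ≡ 32
517^8 ≡ 32^2 = 1024 ≡ 393
517^16 ≡ 393^2 = 154449 ≡ 485
517^32 ≡ 485^2 = 235225 ≡ 493
517^64 ≡ 493^2 = 243049 ≡ 114
517^128 ≡ 114^2 = 12996 ≡ 376
175 = 128 + 32 + 8 + 4 + 2 + 1, so 517^175 ≡ 376·493·393·32·376·517 ≡ 599 (mod 631)
Right side y^r · r^s mod p:
43^2 = 1849 ≡ 587
43^4 ≡ 587^2 = 344569 ≡ 43
43^8 ≡ 43^2 = 1849 ≡ 587
43^16 ≡ 587^2 = 344569 ≡ 43
43^32 ≡ 43^2 = 1849 ≡ 587
43^64 ≡ 587^2 = 344569 ≡ 43
43^128 ≡ 43^2 = 1849 ≡ 587
43^256 ≡ 587^2 = 344569 ≡ 43
43^512 ≡ 43^2 = 1849 ≡ 587
517 = 512 + 4 + 1, so 43^517 ≡ 587·43·43 ≡ 43 (mod 631)
517^2 = 267289 ≡ 376
517^4 ≡ 376^2 = 141376 ≡ 32
517^8 ≡ 32^2 = 1024 ≡ 393
517^16 ≡ 393^2 = 154449 ≡ 485
517^32 ≡ 485^2 = 235225 ≡ 493
43 = 32 + 8 + 2 + 1, so 517^43 ≡ 493·393·376·517 ≡ 146 (mod 631)
43·146 = 6278 ≡ 599 (mod 631)
599 ≡ 599 (mod 631), so the signature is genuine.

accept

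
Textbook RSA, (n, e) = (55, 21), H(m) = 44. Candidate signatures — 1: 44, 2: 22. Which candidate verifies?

Candidate 1: 44^21 mod 55 = 44
  → matches H(m) = 44
Candidate 2: 22^21 mod 55 = 22

1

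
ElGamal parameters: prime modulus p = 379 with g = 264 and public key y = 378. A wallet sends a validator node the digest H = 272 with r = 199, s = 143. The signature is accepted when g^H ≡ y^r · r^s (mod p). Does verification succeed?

passes

Left side g^H mod p:
264^272 mod 379 = 339
Right side y^r · r^s mod p:
378^199 mod 379 = 378
199^143 mod 379 = 40
378·40 = 15120 ≡ 339 (mod 379)
339 ≡ 339 (mod 379), so the signature is genuine.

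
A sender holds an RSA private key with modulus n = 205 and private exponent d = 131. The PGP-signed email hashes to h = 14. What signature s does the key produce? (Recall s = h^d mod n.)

h^2 ≡ 14^2 = 196
h^4 ≡ 196^2 = 38416 ≡ 81
h^8 ≡ 81^2 = 6561 ≡ 1
h^16 ≡ 1^2 = 1
h^32 ≡ 1^2 = 1
h^64 ≡ 1^2 = 1
h^128 ≡ 1^2 = 1
131 = 128 + 2 + 1, so h^131 ≡ 1·196·14 ≡ 79 (mod 205)

79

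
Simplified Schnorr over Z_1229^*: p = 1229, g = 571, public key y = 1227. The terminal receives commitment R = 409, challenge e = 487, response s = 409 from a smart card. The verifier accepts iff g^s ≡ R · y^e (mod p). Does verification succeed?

passes

g^s mod p:
571^2 = 326041 ≡ 356
571^4 ≡ 356^2 = 126736 ≡ 149
571^8 ≡ 149^2 = 22201 ≡ 79
571^16 ≡ 79^2 = 6241 ≡ 96
571^32 ≡ 96^2 = 9216 ≡ 613
571^64 ≡ 613^2 = 375769 ≡ 924
571^128 ≡ 924^2 = 853776 ≡ 850
571^256 ≡ 850^2 = 722500 ≡ 1077
409 = 256 + 128 + 16 + 8 + 1, so 571^409 ≡ 1077·850·96·79·571 ≡ 117 (mod 1229)
R · y^e mod p:
1227^2 = 1505529 ≡ 4
1227^4 ≡ 4^2 = 16
1227^8 ≡ 16^2 = 256
1227^16 ≡ 256^2 = 65536 ≡ 399
1227^32 ≡ 399^2 = 159201 ≡ 660
1227^64 ≡ 660^2 = 435600 ≡ 534
1227^128 ≡ 534^2 = 285156 ≡ 28
1227^256 ≡ 28^2 = 784
487 = 256 + 128 + 64 + 32 + 4 + 2 + 1, so 1227^487 ≡ 784·28·534·660·16·4·1227 ≡ 439 (mod 1229)
409·439 = 179551 ≡ 117 (mod 1229)
117 ≡ 117 (mod 1229); signature holds.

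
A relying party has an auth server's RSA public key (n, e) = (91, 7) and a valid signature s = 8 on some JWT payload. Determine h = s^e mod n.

Squares mod 91: s^1≡8, s^2≡64, s^4≡1
7 = 4 + 2 + 1, so s^7 ≡ 1·64·8 ≡ 57 (mod 91)

57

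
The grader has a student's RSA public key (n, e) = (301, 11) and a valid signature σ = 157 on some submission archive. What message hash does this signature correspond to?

Squares mod 301: σ^1≡157, σ^2≡268, σ^4≡186, σ^8≡282
11 = 8 + 2 + 1, so σ^11 ≡ 282·268·157 ≡ 12 (mod 301)

12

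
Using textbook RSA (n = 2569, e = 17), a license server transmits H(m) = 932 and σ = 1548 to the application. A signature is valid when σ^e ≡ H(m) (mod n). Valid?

yes

Squares mod 2569: σ^1≡1548, σ^2≡1996, σ^4≡2066, σ^8≡1247, σ^16≡764
17 = 16 + 1, so σ^17 ≡ 764·1548 ≡ 932 (mod 2569)
Since 932 equals the digest 932, verification succeeds.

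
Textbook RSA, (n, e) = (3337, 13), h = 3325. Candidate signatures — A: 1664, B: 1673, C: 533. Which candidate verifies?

A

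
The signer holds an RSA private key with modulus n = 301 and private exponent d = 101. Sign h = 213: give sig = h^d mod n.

h^2 ≡ 213^2 = 45369 ≡ 219
h^4 ≡ 219^2 = 47961 ≡ 102
h^8 ≡ 102^2 = 10404 ≡ 170
h^16 ≡ 170^2 = 28900 ≡ 4
h^32 ≡ 4^2 = 16
h^64 ≡ 16^2 = 256
101 = 64 + 32 + 4 + 1, so h^101 ≡ 256·16·102·213 ≡ 250 (mod 301)

250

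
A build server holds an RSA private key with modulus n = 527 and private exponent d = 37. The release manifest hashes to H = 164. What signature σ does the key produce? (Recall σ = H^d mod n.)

10

Squares mod 527: H^1≡164, H^2≡19, H^4≡361, H^8≡152, H^16≡443, H^32≡205
37 = 32 + 4 + 1, so H^37 ≡ 205·361·164 ≡ 10 (mod 527)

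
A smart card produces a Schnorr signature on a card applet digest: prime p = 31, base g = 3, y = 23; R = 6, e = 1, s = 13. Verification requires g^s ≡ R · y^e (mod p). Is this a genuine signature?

forged

g^s mod p:
3^2 = 9
3^4 ≡ 9^2 = 81 ≡ 19
3^8 ≡ 19^2 = 361 ≡ 20
13 = 8 + 4 + 1, so 3^13 ≡ 20·19·3 ≡ 24 (mod 31)
R · y^e mod p:
23^1 mod 31 = 23
6·23 = 138 ≡ 14 (mod 31)
24 ≠ 14; the check fails.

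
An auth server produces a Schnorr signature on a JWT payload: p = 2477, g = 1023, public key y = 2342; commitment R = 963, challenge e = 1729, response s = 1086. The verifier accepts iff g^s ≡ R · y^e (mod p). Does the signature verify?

g^s mod p:
Squares mod 2477: 1023^1≡1023, 1023^2≡1235, 1023^4≡1870, 1023^8≡1853, 1023^16≡487, 1023^32≡1854, 1023^64≡1717, 1023^128≡459, 1023^256≡136, 1023^512≡1157, 1023^1024≡1069
1086 = 1024 + 32 + 16 + 8 + 4 + 2, so 1023^1086 ≡ 1069·1854·487·1853·1870·1235 ≡ 1057 (mod 2477)
R · y^e mod p:
Squares mod 2477: 2342^1≡2342, 2342^2≡886, 2342^4≡2264, 2342^8≡783, 2342^16≡1270, 2342^32≡373, 2342^64≡417, 2342^128≡499, 2342^256≡1301, 2342^512≡810, 2342^1024≡2172
1729 = 1024 + 512 + 128 + 64 + 1, so 2342^1729 ≡ 2172·810·499·417·2342 ≡ 1514 (mod 2477)
963·1514 = 1457982 ≡ 1506 (mod 2477)
1057 ≠ 1506; the check fails.

does not verify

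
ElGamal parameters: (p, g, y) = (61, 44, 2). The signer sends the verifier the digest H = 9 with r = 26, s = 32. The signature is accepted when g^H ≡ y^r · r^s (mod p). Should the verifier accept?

reject

Left side g^H mod p:
Squares mod 61: 44^1≡44, 44^2≡45, 44^4≡12, 44^8≡22
9 = 8 + 1, so 44^9 ≡ 22·44 ≡ 53 (mod 61)
Right side y^r · r^s mod p:
Squares mod 61: 2^1≡2, 2^2≡4, 2^4≡16, 2^8≡12, 2^16≡22
26 = 16 + 8 + 2, so 2^26 ≡ 22·12·4 ≡ 19 (mod 61)
Squares mod 61: 26^1≡26, 26^2≡5, 26^4≡25, 26^8≡15, 26^16≡42, 26^32≡56
26^32 ≡ 56 (mod 61)
19·56 = 1064 ≡ 27 (mod 61)
53 ≠ 27, so verification fails.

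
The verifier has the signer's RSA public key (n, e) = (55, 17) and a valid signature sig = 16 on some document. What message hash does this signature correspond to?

sig^2 ≡ 16^2 = 256 ≡ 36
sig^4 ≡ 36^2 = 1296 ≡ 31
sig^8 ≡ 31^2 = 961 ≡ 26
sig^16 ≡ 26^2 = 676 ≡ 16
17 = 16 + 1, so sig^17 ≡ 16·16 ≡ 36 (mod 55)

36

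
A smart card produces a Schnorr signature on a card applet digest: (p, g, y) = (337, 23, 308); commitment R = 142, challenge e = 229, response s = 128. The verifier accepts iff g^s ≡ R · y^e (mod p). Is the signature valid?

g^s mod p:
23^2 = 529 ≡ 192
23^4 ≡ 192^2 = 36864 ≡ 131
23^8 ≡ 131^2 = 17161 ≡ 311
23^16 ≡ 311^2 = 96721 ≡ 2
23^32 ≡ 2^2 = 4
23^64 ≡ 4^2 = 16
23^128 ≡ 16^2 = 256
R · y^e mod p:
308^2 = 94864 ≡ 167
308^4 ≡ 167^2 = 27889 ≡ 255
308^8 ≡ 255^2 = 65025 ≡ 321
308^16 ≡ 321^2 = 103041 ≡ 256
308^32 ≡ 256^2 = 65536 ≡ 158
308^64 ≡ 158^2 = 24964 ≡ 26
308^128 ≡ 26^2 = 676 ≡ 2
229 = 128 + 64 + 32 + 4 + 1, so 308^229 ≡ 2·26·158·255·308 ≡ 73 (mod 337)
142·73 = 10366 ≡ 256 (mod 337)
256 ≡ 256 (mod 337); signature holds.

valid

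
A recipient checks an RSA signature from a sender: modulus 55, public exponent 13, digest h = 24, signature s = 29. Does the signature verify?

Squares mod 55: s^1≡29, s^2≡16, s^4≡36, s^8≡31
13 = 8 + 4 + 1, so s^13 ≡ 31·36·29 ≡ 24 (mod 55)
24 = h, so the signature checks out.

verifies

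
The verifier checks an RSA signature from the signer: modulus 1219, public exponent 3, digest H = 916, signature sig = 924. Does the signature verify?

sig^2 ≡ 924^2 = 853776 ≡ 476
3 = 2 + 1, so sig^3 ≡ 476·924 ≡ 984 (mod 1219)
The recovered value 984 does not match the digest 916.

does not verify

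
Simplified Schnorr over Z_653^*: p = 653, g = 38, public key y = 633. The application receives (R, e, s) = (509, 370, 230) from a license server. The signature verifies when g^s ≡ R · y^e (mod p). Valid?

g^s mod p:
38^2 = 1444 ≡ 138
38^4 ≡ 138^2 = 19044 ≡ 107
38^8 ≡ 107^2 = 11449 ≡ 348
38^16 ≡ 348^2 = 121104 ≡ 299
38^32 ≡ 299^2 = 89401 ≡ 593
38^64 ≡ 593^2 = 351649 ≡ 335
38^128 ≡ 335^2 = 112225 ≡ 562
230 = 128 + 64 + 32 + 4 + 2, so 38^230 ≡ 562·335·593·107·138 ≡ 516 (mod 653)
R · y^e mod p:
633^2 = 400689 ≡ 400
633^4 ≡ 400^2 = 160000 ≡ 15
633^8 ≡ 15^2 = 225
633^16 ≡ 225^2 = 50625 ≡ 344
633^32 ≡ 344^2 = 118336 ≡ 143
633^64 ≡ 143^2 = 20449 ≡ 206
633^128 ≡ 206^2 = 42436 ≡ 644
633^256 ≡ 644^2 = 414736 ≡ 81
370 = 256 + 64 + 32 + 16 + 2, so 633^370 ≡ 81·206·143·344·400 ≡ 595 (mod 653)
509·595 = 302855 ≡ 516 (mod 653)
516 ≡ 516 (mod 653); signature holds.

yes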